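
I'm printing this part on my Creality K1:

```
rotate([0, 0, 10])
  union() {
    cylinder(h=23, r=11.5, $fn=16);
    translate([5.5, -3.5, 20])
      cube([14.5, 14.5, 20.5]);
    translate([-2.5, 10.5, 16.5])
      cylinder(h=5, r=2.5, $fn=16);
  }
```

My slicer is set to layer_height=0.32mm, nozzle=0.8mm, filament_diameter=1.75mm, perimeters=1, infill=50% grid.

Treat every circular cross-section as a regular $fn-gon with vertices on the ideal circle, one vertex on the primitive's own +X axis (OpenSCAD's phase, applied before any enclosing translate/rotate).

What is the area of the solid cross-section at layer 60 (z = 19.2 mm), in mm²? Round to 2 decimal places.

At z = 19.2 mm: the r=11.5 cylinder contributes a regular 16-gon of circumradius 11.5 (area = (16/2)·11.500²·sin(360°/16) = 404.88 mm²); the cube at (5.5, -3.5) is absent (z outside [20, 40.5]); the cylinder at (-2.5, 10.5): section is a regular 16-gon, circumradius r=2.5 (area = (16/2)·2.500²·sin(360°/16) = 19.13 mm²); Merging all regions: the regions partially overlap — summed areas 424.01 mm² minus the doubly-counted overlap 11.91 mm² gives 412.11 mm² — area = 412.11 mm²; (whole slice rotated 10° about Z — lengths, areas and connectivity unchanged). Overall, the cross-section is a single solid region. Net area = 412.11 mm².

412.11 mm²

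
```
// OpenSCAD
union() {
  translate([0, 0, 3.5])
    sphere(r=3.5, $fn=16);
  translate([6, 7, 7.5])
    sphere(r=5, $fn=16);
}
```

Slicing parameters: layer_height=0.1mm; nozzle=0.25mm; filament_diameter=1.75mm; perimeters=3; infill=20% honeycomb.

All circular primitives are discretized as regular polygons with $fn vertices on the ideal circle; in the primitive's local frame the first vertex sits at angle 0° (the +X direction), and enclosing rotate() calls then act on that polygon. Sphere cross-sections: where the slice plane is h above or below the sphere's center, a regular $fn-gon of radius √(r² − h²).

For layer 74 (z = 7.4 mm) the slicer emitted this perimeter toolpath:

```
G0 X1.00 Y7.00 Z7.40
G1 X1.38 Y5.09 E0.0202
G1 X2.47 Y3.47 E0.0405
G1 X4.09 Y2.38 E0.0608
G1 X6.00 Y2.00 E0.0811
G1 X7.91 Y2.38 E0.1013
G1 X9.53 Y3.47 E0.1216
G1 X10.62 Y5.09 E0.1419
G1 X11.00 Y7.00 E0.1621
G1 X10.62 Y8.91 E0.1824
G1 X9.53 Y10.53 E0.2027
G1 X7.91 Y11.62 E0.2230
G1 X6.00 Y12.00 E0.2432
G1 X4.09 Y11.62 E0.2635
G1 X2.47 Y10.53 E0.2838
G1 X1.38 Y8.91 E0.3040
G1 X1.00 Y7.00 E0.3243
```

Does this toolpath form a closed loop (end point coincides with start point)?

yes

Start point (G0): (1.00, 7.00). End point (last G1): the path returns to the start — closed.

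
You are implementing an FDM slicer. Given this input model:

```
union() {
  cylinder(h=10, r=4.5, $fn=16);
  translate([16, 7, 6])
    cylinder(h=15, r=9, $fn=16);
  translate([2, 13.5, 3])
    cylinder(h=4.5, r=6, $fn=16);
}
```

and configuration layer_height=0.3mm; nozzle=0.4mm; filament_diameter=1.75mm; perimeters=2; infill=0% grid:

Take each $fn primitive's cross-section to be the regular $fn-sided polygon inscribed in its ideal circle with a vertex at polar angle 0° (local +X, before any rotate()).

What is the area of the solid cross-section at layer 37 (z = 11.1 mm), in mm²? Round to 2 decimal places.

At z = 11.1 mm: the cylinder does not reach this height (z outside [0, 10]); the cylinder at (16, 7): section is a regular 16-gon, circumradius r=9 (area = (16/2)·9.000²·sin(360°/16) = 247.98 mm²); the cylinder at (2, 13.5) is absent (z outside [3, 7.5]); Combining (union): only the r=9 cylinder at (16, 7) is present, so the union is just that shape — area = 247.98 mm². Overall, the cross-section is a single solid region. Net area = 247.98 mm².

247.98 mm²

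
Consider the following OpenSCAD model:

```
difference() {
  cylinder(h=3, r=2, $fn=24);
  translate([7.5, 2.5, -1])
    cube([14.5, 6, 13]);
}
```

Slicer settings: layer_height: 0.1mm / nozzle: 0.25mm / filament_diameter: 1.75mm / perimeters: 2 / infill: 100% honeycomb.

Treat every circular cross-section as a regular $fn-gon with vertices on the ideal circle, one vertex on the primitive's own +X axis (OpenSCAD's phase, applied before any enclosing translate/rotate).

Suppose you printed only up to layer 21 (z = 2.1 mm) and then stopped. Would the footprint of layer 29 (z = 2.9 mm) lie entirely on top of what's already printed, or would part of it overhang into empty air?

Compare the two slices. At z = 2.1: the r=2 cylinder contributes a regular 24-gon of circumradius 2 (area = (24/2)·2.000²·sin(360°/24) = 12.42 mm²); the cube at (7.5, 2.5) (footprint 14.5×6) is included at this height (area 87.00 mm²); Subtracting the remaining from the first: starting from the r=2 cylinder (12.42 mm²), the 14.5×6 cube at (7.5, 2.5) misses the remaining region (no effect) — area = 12.42 mm². At z = 2.9: the r=2 cylinder contributes a regular 24-gon of circumradius 2 (area = (24/2)·2.000²·sin(360°/24) = 12.42 mm²); the cube at (7.5, 2.5) is present — its section is the full 14.5×6 rectangle (area 87.00 mm²); Subtracting the remaining from the first: starting from the r=2 cylinder (12.42 mm²), the 14.5×6 cube at (7.5, 2.5) misses the remaining region (no effect) — area = 12.42 mm². Checking containment: the cross-section at z = 2.9 is a subset of the cross-section at z = 2.1.

entirely on top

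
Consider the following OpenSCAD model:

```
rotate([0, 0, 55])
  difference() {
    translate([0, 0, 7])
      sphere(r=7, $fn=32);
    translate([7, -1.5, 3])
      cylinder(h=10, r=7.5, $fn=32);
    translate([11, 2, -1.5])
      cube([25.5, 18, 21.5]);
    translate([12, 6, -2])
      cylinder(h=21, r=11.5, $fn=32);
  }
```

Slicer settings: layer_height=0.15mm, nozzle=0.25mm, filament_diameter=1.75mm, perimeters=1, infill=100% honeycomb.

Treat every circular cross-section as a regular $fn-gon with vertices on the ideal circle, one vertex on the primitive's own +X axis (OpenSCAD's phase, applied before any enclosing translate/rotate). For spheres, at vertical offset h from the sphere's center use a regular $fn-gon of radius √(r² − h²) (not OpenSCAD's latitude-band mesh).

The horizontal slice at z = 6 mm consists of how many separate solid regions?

At z = 6 mm: the sphere: section is a regular 32-gon, circumradius = √(r²−h²) = √(7²−1²) = 6.928; the cylinder at (7, -1.5): section is a regular 32-gon, circumradius r=7.5; the cube at (11, 2) is present — its section is the full 25.5×18 rectangle; the cylinder at (12, 6): section is a regular 32-gon, circumradius r=11.5; Taking the first minus the rest: starting from the r=7 sphere, the r=7.5 cylinder at (7, -1.5) partially overlaps it — only the 63.80 mm² overlap (of its 175.58 mm²) is removed, clipping the outline; the 25.5×18 cube at (11, 2) misses the remaining region (no effect); the r=11.5 cylinder at (12, 6) partially overlaps it — only the 7.44 mm² overlap (of its 412.81 mm²) is removed, clipping the outline — 1 connected region; (rotated 55° about Z; rotation is an isometry so areas/perimeters/island counts are preserved). The result has 1 disconnected region.

1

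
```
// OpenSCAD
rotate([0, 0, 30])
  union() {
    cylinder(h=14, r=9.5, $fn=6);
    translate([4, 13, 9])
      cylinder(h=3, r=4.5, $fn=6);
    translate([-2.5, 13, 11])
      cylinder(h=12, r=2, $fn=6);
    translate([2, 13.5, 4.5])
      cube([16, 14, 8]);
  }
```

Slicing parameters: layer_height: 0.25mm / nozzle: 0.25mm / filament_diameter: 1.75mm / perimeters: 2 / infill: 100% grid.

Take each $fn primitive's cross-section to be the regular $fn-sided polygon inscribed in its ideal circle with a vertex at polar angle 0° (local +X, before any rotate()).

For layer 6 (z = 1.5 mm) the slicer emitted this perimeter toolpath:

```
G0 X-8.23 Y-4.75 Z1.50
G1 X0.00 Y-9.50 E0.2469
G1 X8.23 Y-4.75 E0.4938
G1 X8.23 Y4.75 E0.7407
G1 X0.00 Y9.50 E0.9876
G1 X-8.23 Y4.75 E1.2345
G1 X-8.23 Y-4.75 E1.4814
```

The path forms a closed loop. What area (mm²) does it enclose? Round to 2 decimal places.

234.56 mm²

Apply the shoelace formula to the sequence of (X, Y) vertices; enclosed area = 234.56 mm².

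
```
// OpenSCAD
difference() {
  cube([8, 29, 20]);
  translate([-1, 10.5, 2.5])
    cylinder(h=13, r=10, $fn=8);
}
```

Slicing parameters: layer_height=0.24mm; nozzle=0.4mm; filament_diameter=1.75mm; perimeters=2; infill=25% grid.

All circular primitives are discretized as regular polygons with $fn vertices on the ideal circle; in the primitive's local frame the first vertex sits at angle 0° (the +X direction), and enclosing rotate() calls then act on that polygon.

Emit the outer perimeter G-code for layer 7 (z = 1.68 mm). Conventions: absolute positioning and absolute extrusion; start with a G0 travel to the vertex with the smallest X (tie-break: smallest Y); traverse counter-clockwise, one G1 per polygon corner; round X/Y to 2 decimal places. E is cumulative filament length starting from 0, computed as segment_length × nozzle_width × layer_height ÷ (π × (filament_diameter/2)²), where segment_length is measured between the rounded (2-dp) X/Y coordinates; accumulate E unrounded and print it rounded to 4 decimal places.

G0 X0.00 Y0.00 Z1.68
G1 X8.00 Y0.00 E0.3193
G1 X8.00 Y29.00 E1.4767
G1 X0.00 Y29.00 E1.7960
G1 X0.00 Y0.00 E2.9535

At z = 1.68 mm: the cube (footprint 8×29) is included at this height; the cylinder at (-1, 10.5) is not intersected at this z (z outside [2.5, 15.5]); Subtracting the remaining from the first: none of the subtracted shapes is present at this height, so the 8×29 cube is unchanged — 1 connected region. The outline is a single polygon with 4 vertices. Extrusion per mm of travel: 0.4 × 0.24 / (π × 0.875²) = 0.039912. Accumulating E over each segment gives final E = 2.9535.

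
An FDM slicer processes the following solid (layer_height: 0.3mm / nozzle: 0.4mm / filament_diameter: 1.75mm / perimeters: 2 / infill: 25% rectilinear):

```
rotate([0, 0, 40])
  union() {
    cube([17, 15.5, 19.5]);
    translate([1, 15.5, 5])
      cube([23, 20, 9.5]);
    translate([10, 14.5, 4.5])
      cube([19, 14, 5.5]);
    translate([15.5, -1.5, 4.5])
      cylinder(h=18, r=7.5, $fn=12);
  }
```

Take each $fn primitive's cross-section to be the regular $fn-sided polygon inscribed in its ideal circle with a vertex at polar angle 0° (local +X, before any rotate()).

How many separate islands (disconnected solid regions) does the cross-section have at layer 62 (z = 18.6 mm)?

1

At z = 18.6 mm: the cube is present — its section is the full 17×15.5 rectangle; the cube at (1, 15.5) does not reach this height (z outside [5, 14.5]); the cube at (10, 14.5) is absent (z outside [4.5, 10]); the r=7.5 cylinder at (15.5, -1.5) gives a regular 12-gon of circumradius 7.5 (constant along its height); Merging all regions: the regions partially overlap (shared area 39.94 mm²), so overlapping operands fuse into one piece — 1 connected region; (whole slice rotated 40° about Z — lengths, areas and connectivity unchanged). Overall, the cross-section is a single solid region. Island count = 1.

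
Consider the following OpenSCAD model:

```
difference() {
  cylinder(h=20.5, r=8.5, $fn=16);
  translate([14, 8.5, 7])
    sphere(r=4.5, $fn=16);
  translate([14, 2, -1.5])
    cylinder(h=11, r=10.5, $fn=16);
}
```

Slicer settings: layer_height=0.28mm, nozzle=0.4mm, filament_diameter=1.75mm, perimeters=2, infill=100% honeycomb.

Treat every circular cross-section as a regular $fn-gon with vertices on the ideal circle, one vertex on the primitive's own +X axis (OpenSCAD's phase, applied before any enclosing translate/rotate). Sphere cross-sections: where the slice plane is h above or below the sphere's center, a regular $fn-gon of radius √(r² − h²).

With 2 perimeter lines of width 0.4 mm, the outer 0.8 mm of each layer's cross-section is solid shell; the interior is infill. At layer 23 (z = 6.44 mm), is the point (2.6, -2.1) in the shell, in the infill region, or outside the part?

At z = 6.44 mm: the r=8.5 cylinder gives a regular 16-gon of circumradius 8.5 (constant along its height); the r=4.5 sphere at (14, 8.5) slices to a regular 16-gon of circumradius 4.465 (√(r²−h²) with h=0.56 from center); the r=10.5 cylinder at (14, 2) contributes a regular 16-gon of circumradius 10.5; Subtracting the remaining from the first: starting from the r=8.5 cylinder, the r=4.5 sphere at (14, 8.5) misses the remaining region (no effect); the r=10.5 cylinder at (14, 2) partially overlaps it — only the 38.65 mm² overlap (of its 337.53 mm²) is removed, clipping the outline — 1 connected region. Overall, the cross-section is a single solid region. The nearest boundary edge runs (3.50, 2.00)→(4.30, -2.02); distance from the point to it = 1.68 mm. The point is inside the cross-section and 1.68 mm from the nearest boundary — more than the 0.8 mm shell width (2 × 0.4), so it's in the infill interior.

infill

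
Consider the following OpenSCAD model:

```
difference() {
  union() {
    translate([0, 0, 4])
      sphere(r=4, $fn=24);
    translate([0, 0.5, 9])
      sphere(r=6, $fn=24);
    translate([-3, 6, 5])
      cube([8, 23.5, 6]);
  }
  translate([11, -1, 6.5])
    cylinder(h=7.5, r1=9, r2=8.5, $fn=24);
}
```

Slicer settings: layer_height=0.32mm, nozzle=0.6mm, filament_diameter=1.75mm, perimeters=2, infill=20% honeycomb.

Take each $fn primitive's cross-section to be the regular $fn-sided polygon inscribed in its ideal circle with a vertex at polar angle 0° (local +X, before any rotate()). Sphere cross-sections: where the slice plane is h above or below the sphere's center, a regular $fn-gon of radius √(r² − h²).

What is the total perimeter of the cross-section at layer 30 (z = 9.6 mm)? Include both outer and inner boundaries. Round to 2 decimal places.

90.70 mm

At z = 9.6 mm: the sphere is absent (|z−center|=5.600 > r=4); the r=6 sphere at (0, 0.5) slices to a regular 24-gon of circumradius 5.970 (√(r²−h²) with h=0.6 from center) (perimeter = 2·24·5.970·sin(180°/24) = 37.40 mm); the cube at (-3, 6) (footprint 8×23.5) is included at this height (perimeter 63.00 mm); Merging all regions: the regions partially overlap (shared area 1.31 mm²), so the edge portions inside another operand are dropped and the merged outline is re-measured after clipping — boundary = 91.52 mm; the cone at (11, -1): at t=0.413 of its height the radius interpolates to r₁+(r₂−r₁)t = 8.793, giving a regular 24-gon of that circumradius (perimeter = 2·24·8.793·sin(180°/24) = 55.09 mm); After the difference (first − rest): starting from that combined region, the cone at (11, -1) partially overlaps it — only the 22.90 mm² overlap (of its 240.15 mm²) is removed, clipping the outline — boundary = 90.70 mm. Overall, the cross-section is a single solid region. Total boundary length (outer) = 90.70 mm.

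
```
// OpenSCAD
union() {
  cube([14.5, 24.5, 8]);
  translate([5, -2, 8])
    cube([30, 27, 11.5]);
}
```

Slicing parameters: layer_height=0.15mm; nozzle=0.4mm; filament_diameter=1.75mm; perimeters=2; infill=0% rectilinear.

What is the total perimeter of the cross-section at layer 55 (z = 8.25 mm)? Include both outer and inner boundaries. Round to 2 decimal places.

At z = 8.25 mm: the cube is absent (z outside [0, 8]); the 30×27 cube at (5, -2) contributes its full rectangle (perimeter 114.00 mm); Combining (union): only the 30×27 cube at (5, -2) is present, so the union is just that shape — boundary = 114.00 mm. Overall, the cross-section is a single solid region. Total boundary length (outer) = 114.00 mm.

114.00 mm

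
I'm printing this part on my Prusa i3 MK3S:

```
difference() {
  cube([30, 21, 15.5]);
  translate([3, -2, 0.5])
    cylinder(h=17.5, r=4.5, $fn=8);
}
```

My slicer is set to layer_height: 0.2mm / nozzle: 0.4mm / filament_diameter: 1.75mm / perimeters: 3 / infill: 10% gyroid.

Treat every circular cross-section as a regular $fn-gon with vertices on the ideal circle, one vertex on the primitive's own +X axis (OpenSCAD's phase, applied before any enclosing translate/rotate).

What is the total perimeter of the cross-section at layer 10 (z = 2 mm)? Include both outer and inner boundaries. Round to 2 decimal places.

At z = 2 mm: the 30×21 cube contributes its full rectangle (perimeter 102.00 mm); the r=4.5 cylinder at (3, -2) contributes a regular 8-gon of circumradius 4.5 (perimeter = 2·8·4.500·sin(180°/8) = 27.55 mm); Subtracting the remaining from the first: starting from the 30×21 cube, the r=4.5 cylinder at (3, -2) partially overlaps it — only the 11.78 mm² overlap (of its 57.28 mm²) is removed, clipping the outline — boundary = 102.04 mm. Overall, the cross-section is a single solid region. Total boundary length (outer) = 102.04 mm.

102.04 mm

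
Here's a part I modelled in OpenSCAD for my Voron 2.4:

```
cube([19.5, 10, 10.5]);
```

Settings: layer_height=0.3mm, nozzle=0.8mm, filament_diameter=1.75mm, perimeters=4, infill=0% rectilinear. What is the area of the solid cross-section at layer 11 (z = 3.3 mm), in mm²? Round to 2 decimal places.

195.00 mm²

At z = 3.3 mm: the 19.5×10 cube contributes its full rectangle (area 195.00 mm²). Overall, the cross-section is a single solid region. Net area = 195.00 mm².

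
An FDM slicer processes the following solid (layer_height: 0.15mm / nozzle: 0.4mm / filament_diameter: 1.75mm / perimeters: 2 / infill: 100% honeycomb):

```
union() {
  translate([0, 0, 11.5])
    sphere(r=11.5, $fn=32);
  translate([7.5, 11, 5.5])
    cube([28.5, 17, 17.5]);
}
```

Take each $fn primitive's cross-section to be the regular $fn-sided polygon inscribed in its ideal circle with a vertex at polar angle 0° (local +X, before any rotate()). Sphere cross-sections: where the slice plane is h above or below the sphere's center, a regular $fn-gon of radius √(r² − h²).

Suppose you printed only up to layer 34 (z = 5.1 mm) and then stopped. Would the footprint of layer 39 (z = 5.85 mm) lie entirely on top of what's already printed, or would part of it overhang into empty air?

part overhangs

Compare the two slices. At z = 5.1: the sphere: section is a regular 32-gon, circumradius = √(r²−h²) = √(11.5²−6.4²) = 9.555 (area = (32/2)·9.555²·sin(360°/32) = 284.96 mm²); the cube at (7.5, 11) is not intersected at this z (z outside [5.5, 23]); Taking the union: only the r=11.5 sphere is present, so the union is just that shape — area = 284.96 mm². At z = 5.85: the r=11.5 sphere contributes a regular 32-gon of circumradius √(11.5²−5.65²) = 10.016 (area = (32/2)·10.016²·sin(360°/32) = 313.17 mm²); the cube at (7.5, 11) (footprint 28.5×17) is included at this height (area 484.50 mm²); Combining (union): the 2 present regions are separate (no shared area or edge), so areas and boundary lengths simply add and each stays a separate island — area = 797.67 mm². Checking containment: at z = 5.85 the cross-section extends beyond the z = 5.1 cross-section by about 512.71 mm².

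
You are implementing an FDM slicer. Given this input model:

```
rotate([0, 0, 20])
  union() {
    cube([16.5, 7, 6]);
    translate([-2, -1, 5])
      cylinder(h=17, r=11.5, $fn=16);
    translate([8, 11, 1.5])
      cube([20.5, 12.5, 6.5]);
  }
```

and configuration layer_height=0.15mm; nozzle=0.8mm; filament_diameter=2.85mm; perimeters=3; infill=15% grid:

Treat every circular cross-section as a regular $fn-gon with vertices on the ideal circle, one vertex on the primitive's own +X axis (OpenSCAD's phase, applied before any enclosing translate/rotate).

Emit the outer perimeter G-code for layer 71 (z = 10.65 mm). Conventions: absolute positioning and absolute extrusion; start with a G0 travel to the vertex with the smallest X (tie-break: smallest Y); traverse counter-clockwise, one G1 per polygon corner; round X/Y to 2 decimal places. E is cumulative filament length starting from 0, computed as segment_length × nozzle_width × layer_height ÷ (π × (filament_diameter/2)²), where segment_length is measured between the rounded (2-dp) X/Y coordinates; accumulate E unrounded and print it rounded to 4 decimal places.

At z = 10.65 mm: the cube does not reach this height (z outside [0, 6]); the r=11.5 cylinder at (-2, -1) gives a regular 16-gon of circumradius 11.5 (constant along its height); the cube at (8, 11) is absent (z outside [1.5, 8]); Combining (union): only the r=11.5 cylinder at (-2, -1) is present, so the union is just that shape — 1 connected region; (whole slice rotated 20° about Z — lengths, areas and connectivity unchanged). The outline is a single polygon with 16 vertices. Extrusion per mm of travel: 0.8 × 0.15 / (π × 1.425²) = 0.018811. Accumulating E over each segment gives final E = 1.3505.

G0 X-13.03 Y-1.12 Z10.65
G1 X-12.34 Y-5.56 E0.0845
G1 X-10.02 Y-9.39 E0.1688
G1 X-6.40 Y-12.05 E0.2533
G1 X-2.04 Y-13.11 E0.3377
G1 X2.40 Y-12.43 E0.4221
G1 X6.23 Y-10.10 E0.5065
G1 X8.89 Y-6.48 E0.5910
G1 X9.95 Y-2.13 E0.6752
G1 X9.27 Y2.31 E0.7597
G1 X6.94 Y6.15 E0.8442
G1 X3.32 Y8.80 E0.9286
G1 X-1.04 Y9.87 E1.0130
G1 X-5.47 Y9.18 E1.0974
G1 X-9.31 Y6.85 E1.1818
G1 X-11.96 Y3.24 E1.2661
G1 X-13.03 Y-1.12 E1.3505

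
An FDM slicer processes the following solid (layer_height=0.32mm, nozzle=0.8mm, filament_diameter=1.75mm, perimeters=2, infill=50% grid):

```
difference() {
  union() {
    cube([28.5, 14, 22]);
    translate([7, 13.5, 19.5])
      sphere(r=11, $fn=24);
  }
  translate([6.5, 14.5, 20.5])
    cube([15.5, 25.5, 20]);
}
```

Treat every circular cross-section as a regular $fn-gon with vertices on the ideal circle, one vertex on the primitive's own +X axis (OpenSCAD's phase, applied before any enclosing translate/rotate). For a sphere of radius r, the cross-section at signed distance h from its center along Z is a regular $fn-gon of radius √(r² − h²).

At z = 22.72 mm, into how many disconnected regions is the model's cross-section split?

1

At z = 22.72 mm: the cube is absent (z outside [0, 22]); the r=11 sphere at (7, 13.5) contributes a regular 24-gon of circumradius √(11²−3.22²) = 10.518; Merging all regions: only the r=11 sphere at (7, 13.5) is present, so the union is just that shape — 1 connected region; the cube at (6.5, 14.5) is present — its section is the full 15.5×25.5 rectangle; Taking the first minus the rest: starting from the result so far, the 15.5×25.5 cube at (6.5, 14.5) partially overlaps it — only the 80.19 mm² overlap (of its 395.25 mm²) is removed, clipping the outline — 1 connected region. The result has 1 disconnected region.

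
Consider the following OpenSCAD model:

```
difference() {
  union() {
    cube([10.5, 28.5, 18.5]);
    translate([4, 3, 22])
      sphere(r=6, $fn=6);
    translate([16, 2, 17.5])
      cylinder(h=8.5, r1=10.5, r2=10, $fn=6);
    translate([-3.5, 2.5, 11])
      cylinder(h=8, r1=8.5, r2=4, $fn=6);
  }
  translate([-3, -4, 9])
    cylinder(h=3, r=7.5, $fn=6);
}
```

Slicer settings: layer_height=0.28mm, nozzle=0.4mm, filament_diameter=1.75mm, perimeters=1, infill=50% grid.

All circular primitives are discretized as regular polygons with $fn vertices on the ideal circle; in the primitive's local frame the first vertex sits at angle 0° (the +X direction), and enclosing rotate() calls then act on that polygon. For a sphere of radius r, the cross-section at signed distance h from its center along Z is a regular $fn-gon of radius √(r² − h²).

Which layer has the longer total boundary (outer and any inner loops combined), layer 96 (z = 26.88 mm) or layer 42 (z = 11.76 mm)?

layer 42 (z = 11.76 mm)

Layer 96 (z = 26.88): the cube does not reach this height (z outside [0, 18.5]); the r=6 sphere at (4, 3) slices to a regular 6-gon of circumradius 3.491 (√(r²−h²) with h=4.88 from center) (perimeter = 2·6·3.491·sin(180°/6) = 20.94 mm); the cone at (16, 2) is absent (z outside [17.5, 26]); the cone at (-3.5, 2.5) is not intersected at this z (z outside [11, 19]); Combining (union): only the r=6 sphere at (4, 3) is present, so the union is just that shape — boundary = 20.94 mm; the cylinder at (-3, -4) is not intersected at this z (z outside [9, 12]); Subtracting the remaining from the first: none of the subtracted shapes is present at this height, so the result so far is unchanged — boundary = 20.94 mm. So its perimeter = 20.94 mm. Layer 42 (z = 11.76): the 10.5×28.5 cube contributes its full rectangle (perimeter 78.00 mm); the sphere at (4, 3) is absent (|z−center|=10.240 > r=6); the cone at (16, 2) is not intersected at this z (z outside [17.5, 26]); the cone at (-3.5, 2.5): at t=0.095 of its height the radius interpolates to r₁+(r₂−r₁)t = 8.072, giving a regular 6-gon of that circumradius (perimeter = 2·6·8.072·sin(180°/6) = 48.43 mm); Merging all regions: the regions partially overlap (shared area 27.48 mm²), so the edge portions inside another operand are dropped and the merged outline is re-measured after clipping — boundary = 102.32 mm; the cylinder at (-3, -4): section is a regular 6-gon, circumradius r=7.5 (perimeter = 2·6·7.500·sin(180°/6) = 45.00 mm); Subtracting the remaining from the first: starting from the result so far, the r=7.5 cylinder at (-3, -4) partially overlaps it — only the 68.20 mm² overlap (of its 146.14 mm²) is removed, clipping the outline — boundary = 102.89 mm. So its perimeter = 102.89 mm. Layer 42 is larger (102.89 vs 20.94 mm).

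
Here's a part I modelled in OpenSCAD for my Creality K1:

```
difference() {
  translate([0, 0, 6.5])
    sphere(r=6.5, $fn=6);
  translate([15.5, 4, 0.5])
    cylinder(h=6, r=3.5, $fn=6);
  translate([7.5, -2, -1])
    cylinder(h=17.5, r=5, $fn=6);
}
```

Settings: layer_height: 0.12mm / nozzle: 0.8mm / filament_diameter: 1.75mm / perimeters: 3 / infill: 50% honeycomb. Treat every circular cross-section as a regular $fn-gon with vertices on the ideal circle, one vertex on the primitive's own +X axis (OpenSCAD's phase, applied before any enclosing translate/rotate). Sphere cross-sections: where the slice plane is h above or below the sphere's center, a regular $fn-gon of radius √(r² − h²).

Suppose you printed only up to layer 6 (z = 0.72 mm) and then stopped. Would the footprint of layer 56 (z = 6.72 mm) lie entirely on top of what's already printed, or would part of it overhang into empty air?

part overhangs

Compare the two slices. At z = 0.72: the sphere: section is a regular 6-gon, circumradius = √(r²−h²) = √(6.5²−5.78²) = 2.973 (area = (6/2)·2.973²·sin(360°/6) = 22.97 mm²); the r=3.5 cylinder at (15.5, 4) gives a regular 6-gon of circumradius 3.5 (constant along its height) (area = (6/2)·3.500²·sin(360°/6) = 31.83 mm²); the r=5 cylinder at (7.5, -2) gives a regular 6-gon of circumradius 5 (constant along its height) (area = (6/2)·5.000²·sin(360°/6) = 64.95 mm²); After the difference (first − rest): starting from the r=6.5 sphere (22.97 mm²), the r=3.5 cylinder at (15.5, 4) misses the remaining region (no effect); the r=5 cylinder at (7.5, -2) misses the remaining region (no effect) — area = 22.97 mm². At z = 6.72: the r=6.5 sphere slices to a regular 6-gon of circumradius 6.496 (√(r²−h²) with h=0.22 from center) (area = (6/2)·6.496²·sin(360°/6) = 109.64 mm²); the cylinder at (15.5, 4) is absent (z outside [0.5, 6.5]); the r=5 cylinder at (7.5, -2) gives a regular 6-gon of circumradius 5 (constant along its height) (area = (6/2)·5.000²·sin(360°/6) = 64.95 mm²); After the difference (first − rest): starting from the r=6.5 sphere (109.64 mm²), the r=5 cylinder at (7.5, -2) partially overlaps it — only the 12.67 mm² overlap (of its 64.95 mm²) is removed, clipping the outline — area = 96.98 mm². Checking containment: at z = 6.72 the cross-section extends beyond the z = 0.72 cross-section by about 74.01 mm².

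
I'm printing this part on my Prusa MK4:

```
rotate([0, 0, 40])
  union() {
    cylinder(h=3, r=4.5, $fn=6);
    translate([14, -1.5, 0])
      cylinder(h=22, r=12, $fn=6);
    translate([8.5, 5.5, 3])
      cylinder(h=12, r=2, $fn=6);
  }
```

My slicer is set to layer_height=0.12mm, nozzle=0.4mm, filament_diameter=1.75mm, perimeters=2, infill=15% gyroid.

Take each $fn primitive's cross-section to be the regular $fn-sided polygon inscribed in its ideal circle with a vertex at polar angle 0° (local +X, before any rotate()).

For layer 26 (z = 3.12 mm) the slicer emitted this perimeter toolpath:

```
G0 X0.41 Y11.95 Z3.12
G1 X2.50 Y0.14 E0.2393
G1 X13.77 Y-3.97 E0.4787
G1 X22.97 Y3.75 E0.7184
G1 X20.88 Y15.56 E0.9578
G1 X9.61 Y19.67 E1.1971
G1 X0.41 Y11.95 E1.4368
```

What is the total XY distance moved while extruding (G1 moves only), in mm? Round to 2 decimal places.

72.00 mm

Sum the Euclidean lengths of each G1 segment: total = 72.00 mm.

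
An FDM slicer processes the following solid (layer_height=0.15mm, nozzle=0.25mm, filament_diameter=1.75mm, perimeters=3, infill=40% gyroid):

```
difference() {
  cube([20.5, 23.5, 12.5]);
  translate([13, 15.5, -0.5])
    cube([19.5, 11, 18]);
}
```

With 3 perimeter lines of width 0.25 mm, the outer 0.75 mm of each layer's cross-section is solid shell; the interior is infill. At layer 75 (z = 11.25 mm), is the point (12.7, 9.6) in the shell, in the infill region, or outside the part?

At z = 11.25 mm: the 20.5×23.5 cube contributes its full rectangle; the cube at (13, 15.5) (footprint 19.5×11) is included at this height; After the difference (first − rest): starting from the 20.5×23.5 cube, the 19.5×11 cube at (13, 15.5) partially overlaps it — only the 60.00 mm² overlap (of its 214.50 mm²) is removed, clipping the outline — 1 connected region. Overall, the cross-section is a single solid region. The nearest boundary edge runs (13.00, 23.50)→(13.00, 15.50); distance from the point to it = 5.91 mm. The point is inside the cross-section and 5.91 mm from the nearest boundary — more than the 0.75 mm shell width (3 × 0.25), so it's in the infill interior.

infill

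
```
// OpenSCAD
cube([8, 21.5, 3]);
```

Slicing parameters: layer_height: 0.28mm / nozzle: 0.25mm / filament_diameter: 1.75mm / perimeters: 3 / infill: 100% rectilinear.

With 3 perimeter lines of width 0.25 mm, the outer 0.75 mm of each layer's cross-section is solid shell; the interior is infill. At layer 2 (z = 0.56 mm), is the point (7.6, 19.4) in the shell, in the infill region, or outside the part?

shell

At z = 0.56 mm: the cube (footprint 8×21.5) is included at this height. Overall, the cross-section is a single solid region. The nearest boundary edge runs (8.00, 0.00)→(8.00, 21.50); distance from the point to it = 0.40 mm. The point is inside the cross-section, 0.40 mm from the nearest boundary — within the 0.75 mm shell band (3 × 0.25).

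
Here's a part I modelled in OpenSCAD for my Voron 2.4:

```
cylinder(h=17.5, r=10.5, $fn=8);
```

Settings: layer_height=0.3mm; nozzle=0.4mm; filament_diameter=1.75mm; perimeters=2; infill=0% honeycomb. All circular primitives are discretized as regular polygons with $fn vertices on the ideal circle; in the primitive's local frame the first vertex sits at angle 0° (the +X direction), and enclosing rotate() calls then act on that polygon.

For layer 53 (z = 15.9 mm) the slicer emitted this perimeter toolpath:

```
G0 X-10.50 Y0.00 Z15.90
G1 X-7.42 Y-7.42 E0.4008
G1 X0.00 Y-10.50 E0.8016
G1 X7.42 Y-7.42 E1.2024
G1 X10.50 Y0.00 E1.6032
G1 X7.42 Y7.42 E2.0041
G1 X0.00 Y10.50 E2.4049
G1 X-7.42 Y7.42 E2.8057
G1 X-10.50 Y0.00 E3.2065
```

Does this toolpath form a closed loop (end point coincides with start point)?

Start point (G0): (-10.50, 0.00). End point (last G1): the path returns to the start — closed.

yes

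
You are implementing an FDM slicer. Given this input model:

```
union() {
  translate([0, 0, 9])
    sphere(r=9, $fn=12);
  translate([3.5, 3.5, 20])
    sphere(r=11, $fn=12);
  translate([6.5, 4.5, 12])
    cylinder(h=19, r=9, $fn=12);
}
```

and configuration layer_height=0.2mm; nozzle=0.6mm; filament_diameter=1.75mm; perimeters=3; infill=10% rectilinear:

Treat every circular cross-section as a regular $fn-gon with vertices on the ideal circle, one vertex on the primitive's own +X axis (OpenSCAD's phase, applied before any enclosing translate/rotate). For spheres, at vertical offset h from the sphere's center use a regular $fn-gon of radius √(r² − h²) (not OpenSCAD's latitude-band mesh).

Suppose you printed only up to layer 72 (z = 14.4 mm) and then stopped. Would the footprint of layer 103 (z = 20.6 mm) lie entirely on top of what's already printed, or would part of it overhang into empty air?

Compare the two slices. At z = 14.4: the r=9 sphere contributes a regular 12-gon of circumradius √(9²−5.4²) = 7.200 (area = (12/2)·7.200²·sin(360°/12) = 155.52 mm²); the r=11 sphere at (3.5, 3.5) contributes a regular 12-gon of circumradius √(11²−5.6²) = 9.468 (area = (12/2)·9.468²·sin(360°/12) = 268.92 mm²); the cylinder at (6.5, 4.5): section is a regular 12-gon, circumradius r=9 (area = (12/2)·9.000²·sin(360°/12) = 243.00 mm²); Merging all regions: the regions partially overlap — summed areas 667.44 mm² minus the doubly-counted overlap 322.77 mm² gives 344.67 mm² — area = 344.67 mm². At z = 20.6: the sphere does not reach this height (|z−center|=11.600 > r=9); the r=11 sphere at (3.5, 3.5) slices to a regular 12-gon of circumradius 10.984 (√(r²−h²) with h=0.6 from center) (area = (12/2)·10.984²·sin(360°/12) = 361.92 mm²); the cylinder at (6.5, 4.5): section is a regular 12-gon, circumradius r=9 (area = (12/2)·9.000²·sin(360°/12) = 243.00 mm²); Combining (union): the regions partially overlap — summed areas 604.92 mm² minus the doubly-counted overlap 228.65 mm² gives 376.27 mm² — area = 376.27 mm². Checking containment: at z = 20.6 the cross-section extends beyond the z = 14.4 cross-section by about 42.16 mm².

part overhangs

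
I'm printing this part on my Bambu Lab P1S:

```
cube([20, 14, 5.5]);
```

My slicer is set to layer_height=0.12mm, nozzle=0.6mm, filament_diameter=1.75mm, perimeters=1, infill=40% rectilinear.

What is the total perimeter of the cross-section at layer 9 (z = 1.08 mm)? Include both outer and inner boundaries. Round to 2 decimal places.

At z = 1.08 mm: the cube is present — its section is the full 20×14 rectangle (perimeter 68.00 mm). Overall, the cross-section is a single solid region. Total boundary length (outer) = 68.00 mm.

68.00 mm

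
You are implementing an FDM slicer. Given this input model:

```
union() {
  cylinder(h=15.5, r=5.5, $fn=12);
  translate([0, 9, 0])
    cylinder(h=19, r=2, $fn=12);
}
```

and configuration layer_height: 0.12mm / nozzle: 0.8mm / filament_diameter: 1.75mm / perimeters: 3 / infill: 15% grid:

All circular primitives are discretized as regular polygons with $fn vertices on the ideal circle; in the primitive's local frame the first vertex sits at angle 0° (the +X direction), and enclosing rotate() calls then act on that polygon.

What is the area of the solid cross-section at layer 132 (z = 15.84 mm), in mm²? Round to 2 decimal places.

At z = 15.84 mm: the cylinder does not reach this height (z outside [0, 15.5]); the r=2 cylinder at (0, 9) gives a regular 12-gon of circumradius 2 (constant along its height) (area = (12/2)·2.000²·sin(360°/12) = 12.00 mm²); Merging all regions: only the r=2 cylinder at (0, 9) is present, so the union is just that shape — area = 12.00 mm². Overall, the cross-section is a single solid region. Net area = 12.00 mm².

12.00 mm²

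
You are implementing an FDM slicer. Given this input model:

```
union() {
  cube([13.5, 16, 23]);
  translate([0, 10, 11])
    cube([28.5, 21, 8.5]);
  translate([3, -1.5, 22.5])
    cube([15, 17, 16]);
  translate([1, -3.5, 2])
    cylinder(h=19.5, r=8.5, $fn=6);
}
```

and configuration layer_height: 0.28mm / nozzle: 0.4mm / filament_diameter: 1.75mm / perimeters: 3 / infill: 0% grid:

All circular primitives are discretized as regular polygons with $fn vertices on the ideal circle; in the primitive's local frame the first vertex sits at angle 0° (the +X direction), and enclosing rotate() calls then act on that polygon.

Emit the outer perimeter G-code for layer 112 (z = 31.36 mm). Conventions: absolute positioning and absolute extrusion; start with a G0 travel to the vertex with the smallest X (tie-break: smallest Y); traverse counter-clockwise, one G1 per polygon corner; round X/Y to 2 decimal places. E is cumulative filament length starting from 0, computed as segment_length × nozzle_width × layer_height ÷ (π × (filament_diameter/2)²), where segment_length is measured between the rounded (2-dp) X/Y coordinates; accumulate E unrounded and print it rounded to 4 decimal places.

G0 X3.00 Y-1.50 Z31.36
G1 X18.00 Y-1.50 E0.6985
G1 X18.00 Y15.50 E1.4901
G1 X3.00 Y15.50 E2.1885
G1 X3.00 Y-1.50 E2.9801

At z = 31.36 mm: the cube is not intersected at this z (z outside [0, 23]); the cube at (0, 10) does not reach this height (z outside [11, 19.5]); the cube at (3, -1.5) is present — its section is the full 15×17 rectangle; the cylinder at (1, -3.5) is absent (z outside [2, 21.5]); Merging all regions: only the 15×17 cube at (3, -1.5) is present, so the union is just that shape — 1 connected region. The outline is a single polygon with 4 vertices. Extrusion per mm of travel: 0.4 × 0.28 / (π × 0.875²) = 0.046564. Accumulating E over each segment gives final E = 2.9801.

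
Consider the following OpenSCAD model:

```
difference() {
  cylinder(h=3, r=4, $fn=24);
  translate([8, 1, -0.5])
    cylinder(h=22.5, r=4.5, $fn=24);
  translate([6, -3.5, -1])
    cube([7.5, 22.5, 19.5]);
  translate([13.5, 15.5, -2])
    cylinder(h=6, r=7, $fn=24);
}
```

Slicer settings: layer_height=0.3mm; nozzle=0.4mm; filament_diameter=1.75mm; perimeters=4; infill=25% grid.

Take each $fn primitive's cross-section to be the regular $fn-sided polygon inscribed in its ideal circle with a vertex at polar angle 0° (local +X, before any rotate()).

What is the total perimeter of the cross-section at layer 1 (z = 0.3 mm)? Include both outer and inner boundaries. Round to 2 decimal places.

25.06 mm

At z = 0.3 mm: the cylinder: section is a regular 24-gon, circumradius r=4 (perimeter = 2·24·4.000·sin(180°/24) = 25.06 mm); the r=4.5 cylinder at (8, 1) contributes a regular 24-gon of circumradius 4.5 (perimeter = 2·24·4.500·sin(180°/24) = 28.19 mm); the cube at (6, -3.5) (footprint 7.5×22.5) is included at this height (perimeter 60.00 mm); the r=7 cylinder at (13.5, 15.5) gives a regular 24-gon of circumradius 7 (constant along its height) (perimeter = 2·24·7.000·sin(180°/24) = 43.86 mm); Subtracting the remaining from the first: starting from the r=4 cylinder, the r=4.5 cylinder at (8, 1) partially overlaps it — only the 0.65 mm² overlap (of its 62.89 mm²) is removed, clipping the outline; the 7.5×22.5 cube at (6, -3.5) misses the remaining region (no effect); the r=7 cylinder at (13.5, 15.5) misses the remaining region (no effect) — boundary = 25.06 mm. Overall, the cross-section is a single solid region. Total boundary length (outer) = 25.06 mm.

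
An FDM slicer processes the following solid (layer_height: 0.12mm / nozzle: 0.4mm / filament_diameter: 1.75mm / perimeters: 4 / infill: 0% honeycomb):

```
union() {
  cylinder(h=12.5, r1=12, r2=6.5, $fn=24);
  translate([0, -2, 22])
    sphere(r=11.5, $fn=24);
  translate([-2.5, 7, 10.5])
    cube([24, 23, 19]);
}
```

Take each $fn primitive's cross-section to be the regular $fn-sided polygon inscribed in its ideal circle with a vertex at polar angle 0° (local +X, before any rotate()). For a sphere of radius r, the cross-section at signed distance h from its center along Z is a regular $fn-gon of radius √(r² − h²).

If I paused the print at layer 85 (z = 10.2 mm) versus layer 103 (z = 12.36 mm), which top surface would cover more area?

Layer 85 (z = 10.2): the cone contributes a regular 24-gon of circumradius 7.512 (interpolated between r1=12 and r2=6.5 at t=0.816) (area = (24/2)·7.512²·sin(360°/24) = 175.26 mm²); the sphere at (0, -2) is not intersected at this z (|z−center|=11.800 > r=11.5); the cube at (-2.5, 7) is not intersected at this z (z outside [10.5, 29.5]); Combining (union): only the cone is present, so the union is just that shape — area = 175.26 mm². So its area = 175.26 mm². Layer 103 (z = 12.36): the cone contributes a regular 24-gon of circumradius 6.562 (interpolated between r1=12 and r2=6.5 at t=0.989) (area = (24/2)·6.562²·sin(360°/24) = 133.72 mm²); the r=11.5 sphere at (0, -2) contributes a regular 24-gon of circumradius √(11.5²−9.64²) = 6.271 (area = (24/2)·6.271²·sin(360°/24) = 122.12 mm²); the cube at (-2.5, 7) is present — its section is the full 24×23 rectangle (area 552.00 mm²); Merging all regions: the regions partially overlap — summed areas 807.84 mm² minus the doubly-counted overlap 102.22 mm² gives 705.62 mm² — area = 705.62 mm². So its area = 705.62 mm². Layer 103 is larger (705.62 vs 175.26 mm²).

layer 103 (z = 12.36 mm)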